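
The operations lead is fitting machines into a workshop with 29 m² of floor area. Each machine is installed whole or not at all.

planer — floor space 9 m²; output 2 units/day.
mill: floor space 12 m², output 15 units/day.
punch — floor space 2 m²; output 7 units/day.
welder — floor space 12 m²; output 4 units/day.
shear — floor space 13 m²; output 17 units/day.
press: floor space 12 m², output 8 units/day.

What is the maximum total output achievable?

39

mill + shear: floor space 12 + 13 = 25 ≤ 29, output 15 + 17 = 32.
mill + punch + shear: floor space 12 + 2 + 13 = 27 ≤ 29, output 15 + 7 + 17 = 39.
Best is mill, punch, and shear with total output 39.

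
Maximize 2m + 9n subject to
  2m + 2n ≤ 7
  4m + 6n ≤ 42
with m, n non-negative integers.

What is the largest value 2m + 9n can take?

(m,n)=(0,3): 2·0+2·3=6≤7, 4·0+6·3=18≤42, objective 27.
(m,n)=(1,2): 2·1+2·2=6≤7, 4·1+6·2=16≤42, objective 20.
(m,n)=(0,2): 2·0+2·2=4≤7, 4·0+6·2=12≤42, objective 18.
No feasible integer point exceeds 27.

27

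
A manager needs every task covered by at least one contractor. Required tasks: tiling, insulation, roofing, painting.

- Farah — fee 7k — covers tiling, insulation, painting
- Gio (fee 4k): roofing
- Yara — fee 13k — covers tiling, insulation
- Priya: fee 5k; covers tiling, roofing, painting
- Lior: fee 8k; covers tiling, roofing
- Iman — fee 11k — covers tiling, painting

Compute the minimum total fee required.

Choose Farah and Gio: together they cover tiling, insulation, roofing, painting — every task.
Total fee: 7 + 4 = 11.

11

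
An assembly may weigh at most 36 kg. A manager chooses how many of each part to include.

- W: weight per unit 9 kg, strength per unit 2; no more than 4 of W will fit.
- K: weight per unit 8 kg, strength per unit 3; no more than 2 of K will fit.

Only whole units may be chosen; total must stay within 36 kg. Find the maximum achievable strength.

10

3×W and 1×K: weight 35 ≤ 36, strength 3·2 + 1·3 = 9.
2×W and 2×K: weight 34 ≤ 36, strength 2·2 + 2·3 = 10.
Best is 10.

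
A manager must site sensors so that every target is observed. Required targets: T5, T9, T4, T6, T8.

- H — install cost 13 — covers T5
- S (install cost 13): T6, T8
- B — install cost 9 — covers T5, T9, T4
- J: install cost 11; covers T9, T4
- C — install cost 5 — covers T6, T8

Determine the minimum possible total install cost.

14

Choose B and C: together they cover T5, T9, T4, T6, T8 — every target.
Total install cost: 9 + 5 = 14.
No cover costs less than 14.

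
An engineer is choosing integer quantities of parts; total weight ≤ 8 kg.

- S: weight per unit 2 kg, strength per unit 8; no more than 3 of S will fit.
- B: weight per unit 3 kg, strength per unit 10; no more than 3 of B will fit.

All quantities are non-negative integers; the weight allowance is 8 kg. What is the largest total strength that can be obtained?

2×S and 1×B: weight 7 ≤ 8, strength 2·8 + 1·10 = 26.
1×S and 2×B: weight 8 ≤ 8, strength 1·8 + 2·10 = 28.
Best is 28.

28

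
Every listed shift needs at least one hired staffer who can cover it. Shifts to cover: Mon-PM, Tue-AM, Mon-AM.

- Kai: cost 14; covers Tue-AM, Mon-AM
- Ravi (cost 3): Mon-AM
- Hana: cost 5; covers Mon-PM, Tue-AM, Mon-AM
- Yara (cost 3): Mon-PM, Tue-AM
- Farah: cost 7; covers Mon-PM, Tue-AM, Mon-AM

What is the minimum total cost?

5

The greedy cost-per-new-shift heuristic would pick Yara and Ravi for 6, but a cheaper cover exists.
Hana alone covers Mon-PM, Tue-AM, Mon-AM — every shift.
Total cost: 5.
No cover costs less than 5.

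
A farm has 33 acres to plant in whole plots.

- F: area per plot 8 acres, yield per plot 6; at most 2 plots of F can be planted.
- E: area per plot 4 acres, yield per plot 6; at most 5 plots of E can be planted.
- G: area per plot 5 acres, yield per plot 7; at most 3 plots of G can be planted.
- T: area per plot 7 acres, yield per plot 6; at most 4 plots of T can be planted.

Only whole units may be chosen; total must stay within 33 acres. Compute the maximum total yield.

Take 4×E and 3×G: area 31 ≤ 33, yield 4·6 + 3·7 = 45.
No other integer combination yields more.

45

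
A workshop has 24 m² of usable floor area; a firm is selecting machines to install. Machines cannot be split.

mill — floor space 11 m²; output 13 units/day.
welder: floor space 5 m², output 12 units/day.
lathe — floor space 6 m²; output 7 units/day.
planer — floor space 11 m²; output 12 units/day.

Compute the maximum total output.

Treat it as a binary knapsack problem.
Take mill, welder, and lathe: floor space 11 + 5 + 6 = 22 ≤ 24, output 13 + 12 + 7 = 32.
No other feasible combination does better.

32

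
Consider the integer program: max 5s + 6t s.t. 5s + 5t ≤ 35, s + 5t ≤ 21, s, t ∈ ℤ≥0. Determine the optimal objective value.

Relaxing integrality, the LP optimum is 38.50 at (s,t) = (3.5, 3.5), which is not an integer point.
(s,t)=(4,3): 5·4+5·3=35≤35, 1·4+5·3=19≤21, objective 38.
(s,t)=(5,2): 5·5+5·2=35≤35, 1·5+5·2=15≤21, objective 37.
(s,t)=(3,3): 5·3+5·3=30≤35, 1·3+5·3=18≤21, objective 33.
No feasible integer point exceeds 38.

38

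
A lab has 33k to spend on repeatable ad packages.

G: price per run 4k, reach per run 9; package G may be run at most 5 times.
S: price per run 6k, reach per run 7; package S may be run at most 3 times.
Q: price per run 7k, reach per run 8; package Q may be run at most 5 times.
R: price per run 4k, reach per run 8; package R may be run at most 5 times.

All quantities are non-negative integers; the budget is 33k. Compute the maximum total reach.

69

This is a bounded integer knapsack.
4×G and 4×R: price 32 ≤ 33, reach 4·9 + 4·8 = 68.
5×G and 3×R: price 32 ≤ 33, reach 5·9 + 3·8 = 69.
Best is 69.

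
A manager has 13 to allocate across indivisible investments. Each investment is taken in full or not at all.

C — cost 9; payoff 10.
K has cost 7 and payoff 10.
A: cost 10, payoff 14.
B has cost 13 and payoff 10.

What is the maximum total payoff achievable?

This is an integer program with binary decision variables.
A: cost 10 ≤ 13, payoff 14.
C: cost 9 ≤ 13, payoff 10.
K: cost 7 ≤ 13, payoff 10.
Best is A with total payoff 14.

14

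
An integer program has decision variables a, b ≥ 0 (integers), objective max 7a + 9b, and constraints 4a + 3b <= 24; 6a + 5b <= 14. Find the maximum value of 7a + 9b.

(a,b)=(0,2) is feasible, giving 18.
(a,b)=(1,1) is feasible, giving 16.
(a,b)=(0,1) is feasible, giving 9.
No feasible integer point exceeds 18.

18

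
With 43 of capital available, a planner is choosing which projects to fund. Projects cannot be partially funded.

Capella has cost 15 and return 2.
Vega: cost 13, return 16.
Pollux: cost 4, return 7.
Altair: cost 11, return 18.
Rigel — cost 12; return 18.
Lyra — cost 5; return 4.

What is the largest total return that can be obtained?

Vega + Pollux + Altair + Rigel: cost 13 + 4 + 11 + 12 = 40 ≤ 43, return 16 + 7 + 18 + 18 = 59.
Vega + Altair + Rigel + Lyra: cost 13 + 11 + 12 + 5 = 41 ≤ 43, return 16 + 18 + 18 + 4 = 56.
Best is Vega, Pollux, Altair, and Rigel with total return 59.

59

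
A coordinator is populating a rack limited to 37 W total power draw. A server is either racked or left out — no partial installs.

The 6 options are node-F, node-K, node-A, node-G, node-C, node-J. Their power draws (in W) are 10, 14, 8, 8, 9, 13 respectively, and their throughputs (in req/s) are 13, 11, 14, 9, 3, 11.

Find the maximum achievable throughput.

This is a 0-1 knapsack instance.
Take node-F, node-A, node-G, and node-C: power draw 10 + 8 + 8 + 9 = 35 ≤ 37, throughput 13 + 14 + 9 + 3 = 39.
No other feasible combination does better.

39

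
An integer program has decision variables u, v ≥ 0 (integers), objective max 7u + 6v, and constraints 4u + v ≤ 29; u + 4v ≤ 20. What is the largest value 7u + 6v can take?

60

(u,v)=(6,3): 4·6+1·3=27≤29, 1·6+4·3=18≤20, objective 60.
(u,v)=(6,2): 4·6+1·2=26≤29, 1·6+4·2=14≤20, objective 54.
(u,v)=(5,3): 4·5+1·3=23≤29, 1·5+4·3=17≤20, objective 53.
Maximum is 60 at (u,v)=(6,3).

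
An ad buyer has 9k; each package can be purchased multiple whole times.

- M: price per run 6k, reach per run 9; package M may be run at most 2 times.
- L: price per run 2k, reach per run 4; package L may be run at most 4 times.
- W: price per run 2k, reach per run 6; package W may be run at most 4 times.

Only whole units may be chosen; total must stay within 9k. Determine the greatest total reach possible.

4×W: price 8 ≤ 9, reach 4·6 = 24.
1×L and 3×W: price 8 ≤ 9, reach 1·4 + 3·6 = 22.
Best is 24.

24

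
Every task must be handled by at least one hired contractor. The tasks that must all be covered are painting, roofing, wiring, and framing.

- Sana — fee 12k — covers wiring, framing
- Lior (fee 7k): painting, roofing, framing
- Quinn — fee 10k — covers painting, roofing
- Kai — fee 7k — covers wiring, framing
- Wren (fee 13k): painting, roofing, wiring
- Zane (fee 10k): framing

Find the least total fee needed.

14

Choose Lior and Kai: together they cover painting, roofing, wiring, framing — every task.
Total fee: 7 + 7 = 14.
No cover costs less than 14.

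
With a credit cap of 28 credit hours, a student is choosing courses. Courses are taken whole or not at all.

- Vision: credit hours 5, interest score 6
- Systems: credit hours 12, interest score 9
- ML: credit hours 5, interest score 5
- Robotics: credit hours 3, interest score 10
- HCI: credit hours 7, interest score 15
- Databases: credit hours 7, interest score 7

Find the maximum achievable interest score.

Vision + ML + Robotics + HCI + Databases: credit hours 5 + 5 + 3 + 7 + 7 = 27 ≤ 28, interest score 6 + 5 + 10 + 15 + 7 = 43.
Vision + Systems + Robotics + HCI: credit hours 5 + 12 + 3 + 7 = 27 ≤ 28, interest score 6 + 9 + 10 + 15 = 40.
Best is Vision, ML, Robotics, HCI, and Databases with total interest score 43.

43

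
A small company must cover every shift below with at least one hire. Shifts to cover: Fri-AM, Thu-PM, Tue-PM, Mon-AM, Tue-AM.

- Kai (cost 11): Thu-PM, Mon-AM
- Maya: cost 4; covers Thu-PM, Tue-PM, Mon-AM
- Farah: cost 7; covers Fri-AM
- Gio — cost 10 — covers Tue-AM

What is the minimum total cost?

21

Choose Maya, Farah, and Gio: together they cover Fri-AM, Thu-PM, Tue-PM, Mon-AM, Tue-AM — every shift.
Total cost: 4 + 7 + 10 = 21.
No cover costs less than 21.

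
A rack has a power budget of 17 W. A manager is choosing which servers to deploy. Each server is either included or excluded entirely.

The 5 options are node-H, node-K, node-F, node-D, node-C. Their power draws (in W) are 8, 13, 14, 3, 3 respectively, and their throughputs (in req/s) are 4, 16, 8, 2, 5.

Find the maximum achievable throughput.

21

node-K + node-D: power draw 13 + 3 = 16 ≤ 17, throughput 16 + 2 = 18.
node-K + node-C: power draw 13 + 3 = 16 ≤ 17, throughput 16 + 5 = 21.
node-K: power draw 13 ≤ 17, throughput 16.
Best is node-K and node-C with total throughput 21.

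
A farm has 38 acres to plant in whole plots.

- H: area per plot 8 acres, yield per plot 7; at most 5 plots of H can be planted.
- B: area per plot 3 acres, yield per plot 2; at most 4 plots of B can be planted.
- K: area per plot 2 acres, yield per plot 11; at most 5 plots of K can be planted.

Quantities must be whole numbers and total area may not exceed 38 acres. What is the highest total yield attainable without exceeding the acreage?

Take 3×H, 1×B, and 5×K: area 37 ≤ 38, yield 3·7 + 1·2 + 5·11 = 78.
K has the best ratio (11/2) and is taken to its limit of 5; remaining capacity is filled optimally with the others.

78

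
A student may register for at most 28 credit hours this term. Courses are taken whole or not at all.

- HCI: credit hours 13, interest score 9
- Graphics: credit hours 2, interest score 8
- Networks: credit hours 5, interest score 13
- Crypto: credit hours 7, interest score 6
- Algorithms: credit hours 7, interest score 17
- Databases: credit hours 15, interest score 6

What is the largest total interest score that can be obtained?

47

Take HCI, Graphics, Networks, and Algorithms: credit hours 13 + 2 + 5 + 7 = 27 ≤ 28, interest score 9 + 8 + 13 + 17 = 47.
No other feasible combination does better.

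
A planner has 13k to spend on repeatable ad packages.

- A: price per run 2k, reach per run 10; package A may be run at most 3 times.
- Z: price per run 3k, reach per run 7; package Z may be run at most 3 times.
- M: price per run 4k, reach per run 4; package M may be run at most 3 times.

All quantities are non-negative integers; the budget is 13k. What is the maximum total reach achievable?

3×A and 2×Z: price 12 ≤ 13, reach 3·10 + 2·7 = 44.
2×A and 3×Z: price 13 ≤ 13, reach 2·10 + 3·7 = 41.
Best is 44.

44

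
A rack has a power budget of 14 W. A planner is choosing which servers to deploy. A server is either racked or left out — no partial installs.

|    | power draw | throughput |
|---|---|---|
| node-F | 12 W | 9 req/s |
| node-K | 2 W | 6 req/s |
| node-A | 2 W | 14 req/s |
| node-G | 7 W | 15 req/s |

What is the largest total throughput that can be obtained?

node-K + node-A + node-G: power draw 2 + 2 + 7 = 11 ≤ 14, throughput 6 + 14 + 15 = 35.
node-A + node-G: power draw 2 + 7 = 9 ≤ 14, throughput 14 + 15 = 29.
node-F + node-A: power draw 12 + 2 = 14 ≤ 14, throughput 9 + 14 = 23.
Best is node-K, node-A, and node-G with total throughput 35.

35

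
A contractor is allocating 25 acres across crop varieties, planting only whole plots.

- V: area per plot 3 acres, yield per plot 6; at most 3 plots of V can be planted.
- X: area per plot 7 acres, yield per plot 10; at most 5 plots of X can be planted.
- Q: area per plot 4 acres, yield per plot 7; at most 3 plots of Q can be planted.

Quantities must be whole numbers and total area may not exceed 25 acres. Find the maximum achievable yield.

43

3×V, 1×X, and 2×Q: area 24 ≤ 25, yield 3·6 + 1·10 + 2·7 = 42.
2×V, 1×X, and 3×Q: area 25 ≤ 25, yield 2·6 + 1·10 + 3·7 = 43.
Best is 43.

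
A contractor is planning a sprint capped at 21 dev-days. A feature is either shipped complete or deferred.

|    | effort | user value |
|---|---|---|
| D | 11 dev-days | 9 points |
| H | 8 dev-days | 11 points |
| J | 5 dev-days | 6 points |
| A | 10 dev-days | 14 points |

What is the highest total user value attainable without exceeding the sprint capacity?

25

Allowing fractional choices, the relaxed optimum would be about 28.6, but features are indivisible.
D + A: effort 11 + 10 = 21 ≤ 21, user value 9 + 14 = 23.
H + A: effort 8 + 10 = 18 ≤ 21, user value 11 + 14 = 25.
Best is H and A with total user value 25.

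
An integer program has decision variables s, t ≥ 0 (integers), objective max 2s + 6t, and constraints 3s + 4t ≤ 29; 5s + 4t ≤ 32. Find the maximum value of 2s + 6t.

42

The continuous relaxation peaks at (0, 7.25) with value 43.50; rounding to a feasible lattice point costs some objective.
(s,t)=(0,7): 3·0+4·7=28≤29, 5·0+4·7=28≤32, objective 42.
(s,t)=(1,6): 3·1+4·6=27≤29, 5·1+4·6=29≤32, objective 38.
(s,t)=(0,6): 3·0+4·6=24≤29, 5·0+4·6=24≤32, objective 36.
The best lattice point is (0,7), giving 42.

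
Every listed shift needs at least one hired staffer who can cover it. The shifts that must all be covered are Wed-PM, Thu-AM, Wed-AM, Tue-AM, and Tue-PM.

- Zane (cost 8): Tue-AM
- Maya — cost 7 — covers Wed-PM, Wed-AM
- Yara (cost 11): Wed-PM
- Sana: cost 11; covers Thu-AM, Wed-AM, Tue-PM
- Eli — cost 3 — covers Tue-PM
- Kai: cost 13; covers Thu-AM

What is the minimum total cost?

26

The greedy cost-per-new-shift heuristic would pick Eli, Maya, Zane, and Sana for 29, but a cheaper cover exists.
Choose Zane, Maya, and Sana: together they cover Wed-PM, Thu-AM, Wed-AM, Tue-AM, Tue-PM — every shift.
Total cost: 8 + 7 + 11 = 26.
No cover costs less than 26.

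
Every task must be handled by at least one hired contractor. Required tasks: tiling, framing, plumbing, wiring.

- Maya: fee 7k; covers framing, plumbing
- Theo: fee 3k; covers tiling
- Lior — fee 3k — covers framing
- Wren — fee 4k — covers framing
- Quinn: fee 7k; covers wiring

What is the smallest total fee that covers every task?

17

This is an integer covering problem.
The greedy cost-per-new-task heuristic would pick Theo, Lior, Maya, and Quinn for 20, but a cheaper cover exists.
Choose Maya, Theo, and Quinn: together they cover tiling, framing, plumbing, wiring — every task.
Total fee: 7 + 3 + 7 = 17.
No cover costs less than 17.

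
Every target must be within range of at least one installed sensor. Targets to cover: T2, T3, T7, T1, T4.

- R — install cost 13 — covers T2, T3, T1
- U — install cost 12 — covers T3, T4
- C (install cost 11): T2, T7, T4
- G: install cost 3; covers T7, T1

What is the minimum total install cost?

24

The greedy cost-per-new-target heuristic would pick G, C, and U for 26, but a cheaper cover exists.
Choose R and C: together they cover T2, T3, T7, T1, T4 — every target.
Total install cost: 13 + 11 = 24.
No cover costs less than 24.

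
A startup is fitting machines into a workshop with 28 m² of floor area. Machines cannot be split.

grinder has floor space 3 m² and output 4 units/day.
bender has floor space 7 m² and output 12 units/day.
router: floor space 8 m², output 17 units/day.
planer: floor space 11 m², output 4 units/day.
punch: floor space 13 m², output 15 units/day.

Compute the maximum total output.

44

Treat it as a binary knapsack problem.
Take bender, router, and punch: floor space 7 + 8 + 13 = 28 ≤ 28, output 12 + 17 + 15 = 44.
No other feasible combination does better.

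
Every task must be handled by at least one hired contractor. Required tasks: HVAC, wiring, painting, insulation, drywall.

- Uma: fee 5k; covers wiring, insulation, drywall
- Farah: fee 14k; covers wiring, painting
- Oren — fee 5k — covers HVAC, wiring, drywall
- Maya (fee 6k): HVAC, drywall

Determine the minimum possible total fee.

24

Choose Uma, Farah, and Oren: together they cover HVAC, wiring, painting, insulation, drywall — every task.
Total fee: 5 + 14 + 5 = 24.
No cover costs less than 24.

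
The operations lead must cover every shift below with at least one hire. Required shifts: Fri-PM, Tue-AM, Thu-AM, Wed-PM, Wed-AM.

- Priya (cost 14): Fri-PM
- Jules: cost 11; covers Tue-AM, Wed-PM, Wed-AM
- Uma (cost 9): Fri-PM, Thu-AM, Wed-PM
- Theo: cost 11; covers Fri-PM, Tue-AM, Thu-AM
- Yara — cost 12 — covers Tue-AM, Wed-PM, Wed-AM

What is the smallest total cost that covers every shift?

20

Choose Jules and Uma: together they cover Fri-PM, Tue-AM, Thu-AM, Wed-PM, Wed-AM — every shift.
Total cost: 11 + 9 = 20.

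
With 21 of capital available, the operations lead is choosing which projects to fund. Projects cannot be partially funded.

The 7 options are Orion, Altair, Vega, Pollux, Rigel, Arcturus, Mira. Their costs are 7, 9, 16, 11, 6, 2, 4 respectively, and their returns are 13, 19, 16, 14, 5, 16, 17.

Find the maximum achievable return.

Allowing fractional choices, the relaxed optimum would be about 63.1, but projects are indivisible.
Altair + Rigel + Arcturus + Mira: cost 9 + 6 + 2 + 4 = 21 ≤ 21, return 19 + 5 + 16 + 17 = 57.
Altair + Arcturus + Mira: cost 9 + 2 + 4 = 15 ≤ 21, return 19 + 16 + 17 = 52.
Best is Altair, Rigel, Arcturus, and Mira with total return 57.

57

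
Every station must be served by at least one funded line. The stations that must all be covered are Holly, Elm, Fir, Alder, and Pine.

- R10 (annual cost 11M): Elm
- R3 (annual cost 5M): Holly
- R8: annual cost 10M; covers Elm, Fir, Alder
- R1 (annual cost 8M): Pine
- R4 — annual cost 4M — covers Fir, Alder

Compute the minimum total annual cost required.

The greedy cost-per-new-station heuristic would pick R4, R3, R1, and R8 for 27, but a cheaper cover exists.
Choose R3, R8, and R1: together they cover Holly, Elm, Fir, Alder, Pine — every station.
Total annual cost: 5 + 10 + 8 = 23.
No cover costs less than 23.

23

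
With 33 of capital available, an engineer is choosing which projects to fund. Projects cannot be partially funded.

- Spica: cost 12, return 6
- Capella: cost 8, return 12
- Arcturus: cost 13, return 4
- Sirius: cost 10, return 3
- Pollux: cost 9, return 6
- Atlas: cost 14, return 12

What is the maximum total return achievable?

Treat it as a binary knapsack problem.
Allowing fractional choices, the relaxed optimum would be about 31.0, but projects are indivisible.
Capella + Pollux + Atlas: cost 8 + 9 + 14 = 31 ≤ 33, return 12 + 6 + 12 = 30.
Capella + Sirius + Atlas: cost 8 + 10 + 14 = 32 ≤ 33, return 12 + 3 + 12 = 27.
Capella + Atlas: cost 8 + 14 = 22 ≤ 33, return 12 + 12 = 24.
Best is Capella, Pollux, and Atlas with total return 30.

30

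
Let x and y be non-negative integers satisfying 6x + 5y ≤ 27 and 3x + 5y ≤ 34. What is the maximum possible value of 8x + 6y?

(x,y)=(2,3): 6·2+5·3=27≤27, 3·2+5·3=21≤34, objective 34.
(x,y)=(4,0): 6·4+5·0=24≤27, 3·4+5·0=12≤34, objective 32.
(x,y)=(1,4): 6·1+5·4=26≤27, 3·1+5·4=23≤34, objective 32.
Maximum is 34 at (x,y)=(2,3).

34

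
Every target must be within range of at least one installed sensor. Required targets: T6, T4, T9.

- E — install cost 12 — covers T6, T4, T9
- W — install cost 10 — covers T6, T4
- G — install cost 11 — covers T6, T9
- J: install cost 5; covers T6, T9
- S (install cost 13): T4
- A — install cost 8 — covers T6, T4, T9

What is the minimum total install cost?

8

This is a weighted set-cover instance.
The greedy cost-per-new-target heuristic would pick J and A for 13, but a cheaper cover exists.
A alone covers T6, T4, T9 — every target.
Total install cost: 8.
No cover costs less than 8.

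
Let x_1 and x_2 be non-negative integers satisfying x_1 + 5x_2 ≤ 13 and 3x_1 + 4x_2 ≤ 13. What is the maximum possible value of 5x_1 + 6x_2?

21

The continuous relaxation peaks at (4.33, 0) with value 21.67; rounding to a feasible lattice point costs some objective.
(x_1,x_2)=(3,1): 1·3+5·1=8≤13, 3·3+4·1=13≤13, objective 21.
(x_1,x_2)=(4,0): 1·4+5·0=4≤13, 3·4+4·0=12≤13, objective 20.
(x_1,x_2)=(2,1): 1·2+5·1=7≤13, 3·2+4·1=10≤13, objective 16.
(x_1,x_2)=(3,0): 1·3+5·0=3≤13, 3·3+4·0=9≤13, objective 15.
No feasible integer point exceeds 21.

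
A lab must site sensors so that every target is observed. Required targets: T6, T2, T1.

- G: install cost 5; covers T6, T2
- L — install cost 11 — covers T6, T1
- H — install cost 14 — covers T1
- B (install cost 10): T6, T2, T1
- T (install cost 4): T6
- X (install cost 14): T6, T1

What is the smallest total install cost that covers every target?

10

The greedy cost-per-new-target heuristic would pick G and B for 15, but a cheaper cover exists.
B alone covers T6, T2, T1 — every target.
Total install cost: 10.
No cover costs less than 10.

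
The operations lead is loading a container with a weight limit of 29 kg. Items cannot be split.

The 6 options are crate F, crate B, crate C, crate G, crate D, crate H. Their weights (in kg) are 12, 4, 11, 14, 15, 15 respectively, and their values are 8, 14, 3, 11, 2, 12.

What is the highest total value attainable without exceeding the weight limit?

Allowing fractional choices, the relaxed optimum would be about 33.9, but items are indivisible.
crate B + crate C + crate G: weight 4 + 11 + 14 = 29 ≤ 29, value 14 + 3 + 11 = 28.
crate B + crate H: weight 4 + 15 = 19 ≤ 29, value 14 + 12 = 26.
crate B + crate G: weight 4 + 14 = 18 ≤ 29, value 14 + 11 = 25.
Best is crate B, crate C, and crate G with total value 28.

28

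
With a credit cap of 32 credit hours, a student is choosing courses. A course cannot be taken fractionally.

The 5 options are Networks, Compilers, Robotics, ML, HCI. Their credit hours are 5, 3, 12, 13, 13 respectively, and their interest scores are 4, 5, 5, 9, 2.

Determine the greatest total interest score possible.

19

Allowing fractional choices, the relaxed optimum would be about 22.6, but courses are indivisible.
Compilers + Robotics + ML: credit hours 3 + 12 + 13 = 28 ≤ 32, interest score 5 + 5 + 9 = 19.
Networks + Compilers + ML: credit hours 5 + 3 + 13 = 21 ≤ 32, interest score 4 + 5 + 9 = 18.
Networks + Robotics + ML: credit hours 5 + 12 + 13 = 30 ≤ 32, interest score 4 + 5 + 9 = 18.
Best is Compilers, Robotics, and ML with total interest score 19.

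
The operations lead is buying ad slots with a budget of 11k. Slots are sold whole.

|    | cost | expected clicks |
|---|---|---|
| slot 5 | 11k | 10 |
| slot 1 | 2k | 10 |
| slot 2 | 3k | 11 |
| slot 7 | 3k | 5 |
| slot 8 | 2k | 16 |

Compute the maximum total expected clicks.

slot 2 + slot 7 + slot 8: cost 3 + 3 + 2 = 8 ≤ 11, expected clicks 11 + 5 + 16 = 32.
slot 1 + slot 2 + slot 7 + slot 8: cost 2 + 3 + 3 + 2 = 10 ≤ 11, expected clicks 10 + 11 + 5 + 16 = 42.
slot 1 + slot 2 + slot 8: cost 2 + 3 + 2 = 7 ≤ 11, expected clicks 10 + 11 + 16 = 37.
Best is slot 1, slot 2, slot 7, and slot 8 with total expected clicks 42.

42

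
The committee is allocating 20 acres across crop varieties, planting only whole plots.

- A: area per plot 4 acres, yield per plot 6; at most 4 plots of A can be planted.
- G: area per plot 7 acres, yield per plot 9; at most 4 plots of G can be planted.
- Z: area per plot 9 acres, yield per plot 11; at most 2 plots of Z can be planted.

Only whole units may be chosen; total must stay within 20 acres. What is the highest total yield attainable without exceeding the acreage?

27

A has the best ratio (6/4); taking only A gives at most 4×6 = 24 (stopped by the supply cap of 4).
Mixing does better — 3×A and 1×G: area 19 ≤ 20, yield 3·6 + 1·9 = 27.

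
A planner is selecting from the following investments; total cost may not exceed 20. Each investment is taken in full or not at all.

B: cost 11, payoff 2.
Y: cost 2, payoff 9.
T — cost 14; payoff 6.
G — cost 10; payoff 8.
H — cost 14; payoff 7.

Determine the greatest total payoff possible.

Allowing fractional choices, the relaxed optimum would be about 21.0, but investments are indivisible.
Y + G: cost 2 + 10 = 12 ≤ 20, payoff 9 + 8 = 17.
Y + H: cost 2 + 14 = 16 ≤ 20, payoff 9 + 7 = 16.
Best is Y and G with total payoff 17.

17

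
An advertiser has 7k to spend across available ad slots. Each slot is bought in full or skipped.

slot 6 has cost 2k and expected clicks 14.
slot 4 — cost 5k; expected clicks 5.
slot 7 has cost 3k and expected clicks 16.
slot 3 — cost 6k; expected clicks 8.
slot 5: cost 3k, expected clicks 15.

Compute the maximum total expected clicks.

31

slot 6 + slot 7: cost 2 + 3 = 5 ≤ 7, expected clicks 14 + 16 = 30.
slot 7 + slot 5: cost 3 + 3 = 6 ≤ 7, expected clicks 16 + 15 = 31.
slot 6 + slot 5: cost 2 + 3 = 5 ≤ 7, expected clicks 14 + 15 = 29.
Best is slot 7 and slot 5 with total expected clicks 31.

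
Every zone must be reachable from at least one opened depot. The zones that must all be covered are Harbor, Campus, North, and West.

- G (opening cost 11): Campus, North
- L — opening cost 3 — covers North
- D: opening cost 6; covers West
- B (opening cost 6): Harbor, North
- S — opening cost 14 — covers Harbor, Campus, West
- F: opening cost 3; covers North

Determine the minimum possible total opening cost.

17

This is an integer covering problem.
Choose L and S: together they cover Harbor, Campus, North, West — every zone.
Total opening cost: 3 + 14 = 17.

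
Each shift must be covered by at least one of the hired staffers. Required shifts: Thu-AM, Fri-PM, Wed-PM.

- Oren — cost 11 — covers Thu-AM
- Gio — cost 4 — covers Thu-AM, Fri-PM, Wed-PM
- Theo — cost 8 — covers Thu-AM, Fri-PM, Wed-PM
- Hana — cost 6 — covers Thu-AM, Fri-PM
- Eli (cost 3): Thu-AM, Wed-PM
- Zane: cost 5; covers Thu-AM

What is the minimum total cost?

Gio alone covers Thu-AM, Fri-PM, Wed-PM — every shift.
Total cost: 4.
No cover costs less than 4.

4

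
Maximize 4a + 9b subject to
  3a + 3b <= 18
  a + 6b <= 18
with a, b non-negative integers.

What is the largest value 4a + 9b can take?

Relaxing integrality, the LP optimum is 36.00 at (a,b) = (3.6, 2.4), which is not an integer point.
(a,b)=(4,2) is feasible, giving 34.
(a,b)=(3,2) is feasible, giving 30.
(a,b)=(5,1) is feasible, giving 29.
(a,b)=(2,2) is feasible, giving 26.
Maximum is 34 at (a,b)=(4,2).

34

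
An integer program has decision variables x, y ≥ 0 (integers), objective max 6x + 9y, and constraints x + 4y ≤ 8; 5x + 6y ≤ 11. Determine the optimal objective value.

15

Relaxing integrality, the LP optimum is 16.50 at (x,y) = (0, 1.83), which is not an integer point.
(x,y)=(1,1) is feasible, giving 15.
(x,y)=(2,0) is feasible, giving 12.
(x,y)=(0,1) is feasible, giving 9.
Maximum is 15 at (x,y)=(1,1).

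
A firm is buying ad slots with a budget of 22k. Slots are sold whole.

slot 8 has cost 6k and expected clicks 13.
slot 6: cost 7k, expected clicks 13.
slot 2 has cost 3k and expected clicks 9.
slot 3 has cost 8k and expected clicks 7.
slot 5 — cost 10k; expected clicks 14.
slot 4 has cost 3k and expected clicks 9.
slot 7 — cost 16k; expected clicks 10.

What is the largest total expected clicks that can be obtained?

45

This is an integer program with binary decision variables.
Allowing fractional choices, the relaxed optimum would be about 48.2, but ad slots are indivisible.
slot 8 + slot 2 + slot 5 + slot 4: cost 6 + 3 + 10 + 3 = 22 ≤ 22, expected clicks 13 + 9 + 14 + 9 = 45.
slot 8 + slot 6 + slot 2 + slot 4: cost 6 + 7 + 3 + 3 = 19 ≤ 22, expected clicks 13 + 13 + 9 + 9 = 44.
slot 8 + slot 2 + slot 3 + slot 4: cost 6 + 3 + 8 + 3 = 20 ≤ 22, expected clicks 13 + 9 + 7 + 9 = 38.
Best is slot 8, slot 2, slot 5, and slot 4 with total expected clicks 45.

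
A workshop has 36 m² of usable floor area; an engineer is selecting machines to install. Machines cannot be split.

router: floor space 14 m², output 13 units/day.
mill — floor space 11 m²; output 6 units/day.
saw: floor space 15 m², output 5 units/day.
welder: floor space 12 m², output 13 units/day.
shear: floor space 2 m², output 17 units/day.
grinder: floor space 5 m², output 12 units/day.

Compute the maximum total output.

55

Take router, welder, shear, and grinder: floor space 14 + 12 + 2 + 5 = 33 ≤ 36, output 13 + 13 + 17 + 12 = 55.
No other feasible combination does better.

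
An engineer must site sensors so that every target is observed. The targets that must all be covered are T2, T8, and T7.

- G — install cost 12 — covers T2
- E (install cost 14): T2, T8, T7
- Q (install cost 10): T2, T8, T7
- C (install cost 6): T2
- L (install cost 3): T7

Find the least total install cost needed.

Q alone covers T2, T8, T7 — every target.
Total install cost: 10.

10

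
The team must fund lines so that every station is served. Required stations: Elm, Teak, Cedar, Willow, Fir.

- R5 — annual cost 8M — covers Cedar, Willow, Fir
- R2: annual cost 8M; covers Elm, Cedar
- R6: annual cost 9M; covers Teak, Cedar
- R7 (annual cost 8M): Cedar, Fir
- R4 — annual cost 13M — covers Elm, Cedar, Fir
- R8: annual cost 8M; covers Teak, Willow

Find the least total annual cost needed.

The greedy cost-per-new-station heuristic would pick R5, R2, and R8 for 24, but a cheaper cover exists.
Choose R4 and R8: together they cover Elm, Teak, Cedar, Willow, Fir — every station.
Total annual cost: 13 + 8 = 21.
No cover costs less than 21.

21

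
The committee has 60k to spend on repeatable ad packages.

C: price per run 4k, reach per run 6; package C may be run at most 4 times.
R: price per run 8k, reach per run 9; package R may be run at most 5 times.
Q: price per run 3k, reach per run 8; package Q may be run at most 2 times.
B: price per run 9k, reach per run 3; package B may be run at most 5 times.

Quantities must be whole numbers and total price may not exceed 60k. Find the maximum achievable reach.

79

3×C, 5×R, and 2×Q: price 58 ≤ 60, reach 3·6 + 5·9 + 2·8 = 79.
4×C, 5×R, and 1×Q: price 59 ≤ 60, reach 4·6 + 5·9 + 1·8 = 77.
Best is 79.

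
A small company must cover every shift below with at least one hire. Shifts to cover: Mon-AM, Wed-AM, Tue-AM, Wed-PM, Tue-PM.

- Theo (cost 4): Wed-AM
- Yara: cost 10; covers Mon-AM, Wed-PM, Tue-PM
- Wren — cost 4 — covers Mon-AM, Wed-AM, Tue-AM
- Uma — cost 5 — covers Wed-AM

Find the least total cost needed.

Choose Yara and Wren: together they cover Mon-AM, Wed-AM, Tue-AM, Wed-PM, Tue-PM — every shift.
Total cost: 10 + 4 = 14.
No cover costs less than 14.

14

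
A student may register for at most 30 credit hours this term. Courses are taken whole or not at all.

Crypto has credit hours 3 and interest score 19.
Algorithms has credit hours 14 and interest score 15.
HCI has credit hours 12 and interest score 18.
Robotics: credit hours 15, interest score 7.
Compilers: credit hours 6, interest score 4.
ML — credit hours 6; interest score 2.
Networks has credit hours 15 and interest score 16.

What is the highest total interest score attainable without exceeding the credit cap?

This is an integer program with binary decision variables.
Allowing fractional choices, the relaxed optimum would be about 53.1, but courses are indivisible.
Crypto + Algorithms + HCI: credit hours 3 + 14 + 12 = 29 ≤ 30, interest score 19 + 15 + 18 = 52.
Crypto + HCI + Robotics: credit hours 3 + 12 + 15 = 30 ≤ 30, interest score 19 + 18 + 7 = 44.
Crypto + HCI + Networks: credit hours 3 + 12 + 15 = 30 ≤ 30, interest score 19 + 18 + 16 = 53.
Best is Crypto, HCI, and Networks with total interest score 53.

53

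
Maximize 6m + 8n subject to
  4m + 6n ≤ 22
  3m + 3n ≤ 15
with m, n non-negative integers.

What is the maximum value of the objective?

(m,n)=(4,1): 4·4+6·1=22≤22, 3·4+3·1=15≤15, objective 32.
(m,n)=(5,0): 4·5+6·0=20≤22, 3·5+3·0=15≤15, objective 30.
(m,n)=(3,1): 4·3+6·1=18≤22, 3·3+3·1=12≤15, objective 26.
Maximum is 32 at (m,n)=(4,1).

32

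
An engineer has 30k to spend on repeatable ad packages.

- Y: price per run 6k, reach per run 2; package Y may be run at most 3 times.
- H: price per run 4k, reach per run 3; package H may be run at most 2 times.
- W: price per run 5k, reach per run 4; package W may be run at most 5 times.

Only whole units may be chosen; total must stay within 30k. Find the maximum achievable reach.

This is a bounded integer knapsack.
W has the best ratio (4/5); taking only W gives at most 5×4 = 20 (stopped by the supply cap of 5).
Mixing does better — 1×H and 5×W: price 29 ≤ 30, reach 1·3 + 5·4 = 23.

23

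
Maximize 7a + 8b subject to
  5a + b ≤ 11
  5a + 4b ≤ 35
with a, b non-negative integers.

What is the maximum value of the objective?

The continuous relaxation peaks at (0, 8.75) with value 70.00; rounding to a feasible lattice point costs some objective.
(a,b)=(0,8): 5·0+1·8=8≤11, 5·0+4·8=32≤35, objective 64.
(a,b)=(0,7): 5·0+1·7=7≤11, 5·0+4·7=28≤35, objective 56.
No feasible integer point exceeds 64.

64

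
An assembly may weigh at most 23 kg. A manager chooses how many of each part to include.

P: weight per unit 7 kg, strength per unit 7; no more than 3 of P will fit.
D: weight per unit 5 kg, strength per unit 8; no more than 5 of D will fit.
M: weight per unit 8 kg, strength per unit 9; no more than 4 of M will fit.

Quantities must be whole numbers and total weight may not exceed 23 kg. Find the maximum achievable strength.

D has the best ratio (8/5); taking only D gives at most 4×8 = 32 (stopped by the weight limit).
Mixing does better — 3×D and 1×M: weight 23 ≤ 23, strength 3·8 + 1·9 = 33.

33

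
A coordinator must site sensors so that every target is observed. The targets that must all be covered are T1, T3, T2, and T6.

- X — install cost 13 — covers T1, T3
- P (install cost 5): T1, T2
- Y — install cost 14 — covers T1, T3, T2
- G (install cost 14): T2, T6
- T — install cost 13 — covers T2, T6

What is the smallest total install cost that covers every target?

The greedy cost-per-new-target heuristic would pick P, X, and T for 31, but a cheaper cover exists.
Choose X and T: together they cover T1, T3, T2, T6 — every target.
Total install cost: 13 + 13 = 26.
No cover costs less than 26.

26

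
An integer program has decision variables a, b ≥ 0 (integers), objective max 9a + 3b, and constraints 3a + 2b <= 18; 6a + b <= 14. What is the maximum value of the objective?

Relaxing integrality, the LP optimum is 32.00 at (a,b) = (1.11, 7.33), which is not an integer point.
(a,b)=(1,7): 3·1+2·7=17≤18, 6·1+1·7=13≤14, objective 30.
(a,b)=(1,6): 3·1+2·6=15≤18, 6·1+1·6=12≤14, objective 27.
(a,b)=(0,8): 3·0+2·8=16≤18, 6·0+1·8=8≤14, objective 24.
No feasible integer point exceeds 30.

30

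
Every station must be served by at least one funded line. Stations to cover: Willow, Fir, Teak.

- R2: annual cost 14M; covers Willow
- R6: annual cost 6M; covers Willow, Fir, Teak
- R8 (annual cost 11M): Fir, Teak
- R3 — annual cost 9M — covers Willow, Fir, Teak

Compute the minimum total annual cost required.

6

R6 alone covers Willow, Fir, Teak — every station.
Total annual cost: 6.
No cover costs less than 6.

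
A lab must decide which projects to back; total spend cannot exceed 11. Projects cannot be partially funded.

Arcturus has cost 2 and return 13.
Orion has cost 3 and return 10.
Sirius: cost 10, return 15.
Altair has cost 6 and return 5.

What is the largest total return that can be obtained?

28

Allowing fractional choices, the relaxed optimum would be about 32.0, but projects are indivisible.
Arcturus + Orion: cost 2 + 3 = 5 ≤ 11, return 13 + 10 = 23.
Arcturus + Orion + Altair: cost 2 + 3 + 6 = 11 ≤ 11, return 13 + 10 + 5 = 28.
Arcturus + Altair: cost 2 + 6 = 8 ≤ 11, return 13 + 5 = 18.
Best is Arcturus, Orion, and Altair with total return 28.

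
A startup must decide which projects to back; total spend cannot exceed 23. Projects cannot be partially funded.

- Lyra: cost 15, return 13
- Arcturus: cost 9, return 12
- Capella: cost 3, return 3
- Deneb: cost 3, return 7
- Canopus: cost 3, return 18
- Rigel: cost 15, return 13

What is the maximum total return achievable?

40

Arcturus + Capella + Deneb + Canopus: cost 9 + 3 + 3 + 3 = 18 ≤ 23, return 12 + 3 + 7 + 18 = 40.
Lyra + Deneb + Canopus: cost 15 + 3 + 3 = 21 ≤ 23, return 13 + 7 + 18 = 38.
Deneb + Canopus + Rigel: cost 3 + 3 + 15 = 21 ≤ 23, return 7 + 18 + 13 = 38.
Best is Arcturus, Capella, Deneb, and Canopus with total return 40.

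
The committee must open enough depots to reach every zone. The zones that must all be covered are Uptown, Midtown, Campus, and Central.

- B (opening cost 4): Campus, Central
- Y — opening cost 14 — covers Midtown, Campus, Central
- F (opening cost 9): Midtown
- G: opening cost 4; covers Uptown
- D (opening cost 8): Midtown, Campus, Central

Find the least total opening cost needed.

Choose G and D: together they cover Uptown, Midtown, Campus, Central — every zone.
Total opening cost: 4 + 8 = 12.

12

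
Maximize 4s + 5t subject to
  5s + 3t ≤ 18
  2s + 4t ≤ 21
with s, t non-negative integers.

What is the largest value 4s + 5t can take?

Relaxing integrality, the LP optimum is 27.21 at (s,t) = (0.643, 4.93), which is not an integer point.
(s,t)=(0,5): 5·0+3·5=15≤18, 2·0+4·5=20≤21, objective 25.
(s,t)=(1,4): 5·1+3·4=17≤18, 2·1+4·4=18≤21, objective 24.
(s,t)=(0,4): 5·0+3·4=12≤18, 2·0+4·4=16≤21, objective 20.
(s,t)=(1,3): 5·1+3·3=14≤18, 2·1+4·3=14≤21, objective 19.
Maximum is 25 at (s,t)=(0,5).

25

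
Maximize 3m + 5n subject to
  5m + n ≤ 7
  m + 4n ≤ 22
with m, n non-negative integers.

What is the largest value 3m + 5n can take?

25

(m,n)=(0,5): 5·0+1·5=5≤7, 1·0+4·5=20≤22, objective 25.
(m,n)=(0,4): 5·0+1·4=4≤7, 1·0+4·4=16≤22, objective 20.
Maximum is 25 at (m,n)=(0,5).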